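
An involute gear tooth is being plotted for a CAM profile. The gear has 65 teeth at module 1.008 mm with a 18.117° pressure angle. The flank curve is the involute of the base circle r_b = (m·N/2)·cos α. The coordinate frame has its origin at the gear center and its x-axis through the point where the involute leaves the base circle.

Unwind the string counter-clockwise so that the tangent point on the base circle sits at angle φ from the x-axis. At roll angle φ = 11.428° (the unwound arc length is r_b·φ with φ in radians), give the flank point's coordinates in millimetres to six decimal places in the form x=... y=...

x=31.749064 y=0.082026

pitch radius r_p = m·N/2 = 1.008·65/2 = 32.760000
base radius r_b = r_p·cos α = 32.760000·cos 18.117° = 31.135874
roll angle φ = 11.428° = 0.19945623 rad
x = r_b·(cos φ + φ·sin φ) = 31.135874·(0.98017446 + 0.19945623·0.19813637) = 31.749064
y = r_b·(sin φ − φ·cos φ) = 31.135874·(0.19813637 − 0.19945623·0.98017446) = 0.082026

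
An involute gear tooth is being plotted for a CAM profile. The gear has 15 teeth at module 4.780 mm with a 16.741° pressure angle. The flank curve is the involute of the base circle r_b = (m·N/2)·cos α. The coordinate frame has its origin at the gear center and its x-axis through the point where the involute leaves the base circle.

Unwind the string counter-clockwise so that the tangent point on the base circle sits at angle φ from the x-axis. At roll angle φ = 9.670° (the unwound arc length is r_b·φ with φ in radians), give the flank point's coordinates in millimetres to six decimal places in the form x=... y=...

pitch radius r_p = m·N/2 = 4.780·15/2 = 35.850000
base radius r_b = r_p·cos α = 35.850000·cos 16.741° = 34.330556
roll angle φ = 9.670° = 0.16877334 rad
x = r_b·(cos φ + φ·sin φ) = 34.330556·(0.98579155 + 0.16877334·0.16797324) = 34.816023
y = r_b·(sin φ − φ·cos φ) = 34.330556·(0.16797324 − 0.16877334·0.98579155) = 0.054857

x=34.816023 y=0.054857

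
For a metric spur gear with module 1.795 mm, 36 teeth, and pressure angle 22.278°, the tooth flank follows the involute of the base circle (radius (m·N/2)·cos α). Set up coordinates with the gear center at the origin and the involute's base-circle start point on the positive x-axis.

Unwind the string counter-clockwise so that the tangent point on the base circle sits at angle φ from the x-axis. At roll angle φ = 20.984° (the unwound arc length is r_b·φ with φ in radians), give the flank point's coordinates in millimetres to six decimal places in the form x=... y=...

pitch radius r_p = m·N/2 = 1.795·36/2 = 32.310000
base radius r_b = r_p·cos α = 32.310000·cos 22.278° = 29.898231
roll angle φ = 20.984° = 0.36623989 rad
x = r_b·(cos φ + φ·sin φ) = 29.898231·(0.93368047 + 0.36623989·0.35810723) = 31.836642
y = r_b·(sin φ − φ·cos φ) = 29.898231·(0.35810723 − 0.36623989·0.93368047) = 0.483042

x=31.836642 y=0.483042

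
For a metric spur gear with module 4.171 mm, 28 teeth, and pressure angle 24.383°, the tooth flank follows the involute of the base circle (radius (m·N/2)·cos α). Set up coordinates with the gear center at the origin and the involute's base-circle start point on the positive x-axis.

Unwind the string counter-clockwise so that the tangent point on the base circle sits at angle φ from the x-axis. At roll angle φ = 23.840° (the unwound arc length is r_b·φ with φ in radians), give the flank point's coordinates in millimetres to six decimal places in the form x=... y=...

x=57.592215 y=1.255123

pitch radius r_p = m·N/2 = 4.171·28/2 = 58.394000
base radius r_b = r_p·cos α = 58.394000·cos 24.383° = 53.185617
roll angle φ = 23.840° = 0.41608649 rad
x = r_b·(cos φ + φ·sin φ) = 53.185617·(0.91467772 + 0.41608649·0.40418396) = 57.592215
y = r_b·(sin φ − φ·cos φ) = 53.185617·(0.40418396 − 0.41608649·0.91467772) = 1.255123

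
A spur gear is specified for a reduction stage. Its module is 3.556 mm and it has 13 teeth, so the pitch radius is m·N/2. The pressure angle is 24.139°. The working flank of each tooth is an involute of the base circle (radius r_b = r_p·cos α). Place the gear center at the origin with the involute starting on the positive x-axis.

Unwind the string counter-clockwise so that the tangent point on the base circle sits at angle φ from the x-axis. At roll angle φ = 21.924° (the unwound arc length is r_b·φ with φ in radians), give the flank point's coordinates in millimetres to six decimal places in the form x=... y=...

pitch radius r_p = m·N/2 = 3.556·13/2 = 23.114000
base radius r_b = r_p·cos α = 23.114000·cos 24.139° = 21.092820
roll angle φ = 21.924° = 0.38264599 rad
x = r_b·(cos φ + φ·sin φ) = 21.092820·(0.92767994 + 0.38264599·0.37337640) = 22.580938
y = r_b·(sin φ − φ·cos φ) = 21.092820·(0.37337640 − 0.38264599·0.92767994) = 0.388180

x=22.580938 y=0.388180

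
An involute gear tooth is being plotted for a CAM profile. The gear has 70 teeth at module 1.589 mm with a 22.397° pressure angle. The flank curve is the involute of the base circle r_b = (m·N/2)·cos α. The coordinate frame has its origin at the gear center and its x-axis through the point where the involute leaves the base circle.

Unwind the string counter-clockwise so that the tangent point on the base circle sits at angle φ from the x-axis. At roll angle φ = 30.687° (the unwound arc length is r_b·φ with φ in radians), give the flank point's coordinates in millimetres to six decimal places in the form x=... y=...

x=58.274238 y=2.558554

pitch radius r_p = m·N/2 = 1.589·70/2 = 55.615000
base radius r_b = r_p·cos α = 55.615000·cos 22.397° = 51.419737
roll angle φ = 30.687° = 0.53558919 rad
x = r_b·(cos φ + φ·sin φ) = 51.419737·(0.85996809 + 0.53558919·0.51034781) = 58.274238
y = r_b·(sin φ − φ·cos φ) = 51.419737·(0.51034781 − 0.53558919·0.85996809) = 2.558554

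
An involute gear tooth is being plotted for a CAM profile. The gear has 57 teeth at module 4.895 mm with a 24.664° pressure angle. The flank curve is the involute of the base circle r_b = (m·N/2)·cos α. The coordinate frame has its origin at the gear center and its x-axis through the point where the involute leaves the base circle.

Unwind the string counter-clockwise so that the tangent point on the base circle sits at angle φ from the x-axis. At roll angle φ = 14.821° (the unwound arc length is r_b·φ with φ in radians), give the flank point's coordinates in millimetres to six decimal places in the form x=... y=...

x=130.951234 y=0.726585

pitch radius r_p = m·N/2 = 4.895·57/2 = 139.507500
base radius r_b = r_p·cos α = 139.507500·cos 24.664° = 126.780308
roll angle φ = 14.821° = 0.25867525 rad
x = r_b·(cos φ + φ·sin φ) = 126.780308·(0.96672970 + 0.25867525·0.25580010) = 130.951234
y = r_b·(sin φ − φ·cos φ) = 126.780308·(0.25580010 − 0.25867525·0.96672970) = 0.726585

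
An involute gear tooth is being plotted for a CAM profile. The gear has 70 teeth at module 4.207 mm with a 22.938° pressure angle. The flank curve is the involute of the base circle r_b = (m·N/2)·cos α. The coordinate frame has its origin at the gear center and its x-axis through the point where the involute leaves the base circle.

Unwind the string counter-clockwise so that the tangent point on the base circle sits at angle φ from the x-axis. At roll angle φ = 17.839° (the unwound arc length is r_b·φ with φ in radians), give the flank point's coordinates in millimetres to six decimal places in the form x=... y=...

pitch radius r_p = m·N/2 = 4.207·70/2 = 147.245000
base radius r_b = r_p·cos α = 147.245000·cos 22.938° = 135.601915
roll angle φ = 17.839° = 0.31134929 rad
x = r_b·(cos φ + φ·sin φ) = 135.601915·(0.95192109 + 0.31134929·0.30634333) = 142.016003
y = r_b·(sin φ − φ·cos φ) = 135.601915·(0.30634333 − 0.31134929·0.95192109) = 1.351053

x=142.016003 y=1.351053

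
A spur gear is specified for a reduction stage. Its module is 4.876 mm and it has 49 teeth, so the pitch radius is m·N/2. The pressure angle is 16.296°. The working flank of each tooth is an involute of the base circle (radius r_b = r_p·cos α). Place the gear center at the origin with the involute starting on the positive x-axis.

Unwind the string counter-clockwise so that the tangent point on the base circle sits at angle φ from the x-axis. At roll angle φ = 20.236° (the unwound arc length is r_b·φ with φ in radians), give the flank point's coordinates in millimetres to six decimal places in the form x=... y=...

x=121.592602 y=1.662952

pitch radius r_p = m·N/2 = 4.876·49/2 = 119.462000
base radius r_b = r_p·cos α = 119.462000·cos 16.296° = 114.662600
roll angle φ = 20.236° = 0.35318483 rad
x = r_b·(cos φ + φ·sin φ) = 114.662600·(0.93827588 + 0.35318483·0.34588780) = 121.592602
y = r_b·(sin φ − φ·cos φ) = 114.662600·(0.34588780 − 0.35318483·0.93827588) = 1.662952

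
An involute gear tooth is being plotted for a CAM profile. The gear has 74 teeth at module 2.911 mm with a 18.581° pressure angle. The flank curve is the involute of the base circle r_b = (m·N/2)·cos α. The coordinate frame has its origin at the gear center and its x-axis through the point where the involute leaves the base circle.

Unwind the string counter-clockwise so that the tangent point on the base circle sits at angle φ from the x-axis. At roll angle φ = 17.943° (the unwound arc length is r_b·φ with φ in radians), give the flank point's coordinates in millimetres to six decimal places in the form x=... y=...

x=106.976818 y=1.034964

pitch radius r_p = m·N/2 = 2.911·74/2 = 107.707000
base radius r_b = r_p·cos α = 107.707000·cos 18.581° = 102.092679
roll angle φ = 17.943° = 0.31316443 rad
x = r_b·(cos φ + φ·sin φ) = 102.092679·(0.95136347 + 0.31316443·0.30807069) = 106.976818
y = r_b·(sin φ − φ·cos φ) = 102.092679·(0.30807069 − 0.31316443·0.95136347) = 1.034964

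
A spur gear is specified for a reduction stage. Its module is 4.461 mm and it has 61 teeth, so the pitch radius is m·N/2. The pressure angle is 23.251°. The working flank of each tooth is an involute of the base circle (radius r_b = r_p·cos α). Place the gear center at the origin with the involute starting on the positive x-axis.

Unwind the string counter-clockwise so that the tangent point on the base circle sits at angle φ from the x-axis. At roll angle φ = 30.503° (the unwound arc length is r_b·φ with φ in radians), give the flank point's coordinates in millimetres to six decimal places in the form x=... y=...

pitch radius r_p = m·N/2 = 4.461·61/2 = 136.060500
base radius r_b = r_p·cos α = 136.060500·cos 23.251° = 125.010254
roll angle φ = 30.503° = 0.53237778 rad
x = r_b·(cos φ + φ·sin φ) = 125.010254·(0.86160258 + 0.53237778·0.50758348) = 141.490200
y = r_b·(sin φ − φ·cos φ) = 125.010254·(0.50758348 − 0.53237778·0.86160258) = 6.111177

x=141.490200 y=6.111177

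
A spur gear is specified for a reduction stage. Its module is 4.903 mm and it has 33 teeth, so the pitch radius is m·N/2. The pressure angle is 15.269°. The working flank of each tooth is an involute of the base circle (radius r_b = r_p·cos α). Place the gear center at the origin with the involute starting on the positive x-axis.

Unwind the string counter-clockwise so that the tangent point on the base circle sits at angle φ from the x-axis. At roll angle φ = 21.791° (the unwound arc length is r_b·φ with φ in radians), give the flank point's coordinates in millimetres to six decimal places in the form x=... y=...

pitch radius r_p = m·N/2 = 4.903·33/2 = 80.899500
base radius r_b = r_p·cos α = 80.899500·cos 15.269° = 78.043751
roll angle φ = 21.791° = 0.38032470 rad
x = r_b·(cos φ + φ·sin φ) = 78.043751·(0.92854415 + 0.38032470·0.37122198) = 83.485667
y = r_b·(sin φ − φ·cos φ) = 78.043751·(0.37122198 − 0.38032470·0.92854415) = 1.410540

x=83.485667 y=1.410540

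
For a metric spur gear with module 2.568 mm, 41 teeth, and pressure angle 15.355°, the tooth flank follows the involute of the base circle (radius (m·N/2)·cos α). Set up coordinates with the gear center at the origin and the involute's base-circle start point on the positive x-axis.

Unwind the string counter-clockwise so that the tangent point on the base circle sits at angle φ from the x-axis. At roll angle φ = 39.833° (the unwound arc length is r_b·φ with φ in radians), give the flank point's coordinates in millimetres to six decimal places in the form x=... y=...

x=61.589758 y=5.415829

pitch radius r_p = m·N/2 = 2.568·41/2 = 52.644000
base radius r_b = r_p·cos α = 52.644000·cos 15.355° = 50.764803
roll angle φ = 39.833° = 0.69521700 rad
x = r_b·(cos φ + φ·sin φ) = 50.764803·(0.76791472 + 0.69521700·0.64055209) = 61.589758
y = r_b·(sin φ − φ·cos φ) = 50.764803·(0.64055209 − 0.69521700·0.76791472) = 5.415829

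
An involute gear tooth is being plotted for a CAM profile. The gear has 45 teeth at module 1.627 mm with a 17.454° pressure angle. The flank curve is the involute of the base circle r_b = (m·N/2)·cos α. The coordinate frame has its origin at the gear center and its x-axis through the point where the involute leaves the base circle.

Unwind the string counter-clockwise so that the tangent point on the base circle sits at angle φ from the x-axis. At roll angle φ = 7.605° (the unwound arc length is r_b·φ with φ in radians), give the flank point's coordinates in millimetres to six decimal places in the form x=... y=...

x=35.228292 y=0.027173

pitch radius r_p = m·N/2 = 1.627·45/2 = 36.607500
base radius r_b = r_p·cos α = 36.607500·cos 17.454° = 34.922020
roll angle φ = 7.605° = 0.13273229 rad
x = r_b·(cos φ + φ·sin φ) = 34.922020·(0.99120399 + 0.13273229·0.13234289) = 35.228292
y = r_b·(sin φ − φ·cos φ) = 34.922020·(0.13234289 − 0.13273229·0.99120399) = 0.027173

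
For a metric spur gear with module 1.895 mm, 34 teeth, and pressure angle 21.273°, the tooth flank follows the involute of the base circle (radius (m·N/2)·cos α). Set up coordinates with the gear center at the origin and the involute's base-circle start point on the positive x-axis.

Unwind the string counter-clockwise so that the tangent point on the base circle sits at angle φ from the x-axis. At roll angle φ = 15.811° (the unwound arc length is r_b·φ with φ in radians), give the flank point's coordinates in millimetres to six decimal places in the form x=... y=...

x=31.141294 y=0.208683

pitch radius r_p = m·N/2 = 1.895·34/2 = 32.215000
base radius r_b = r_p·cos α = 32.215000·cos 21.273° = 30.019944
roll angle φ = 15.811° = 0.27595401 rad
x = r_b·(cos φ + φ·sin φ) = 30.019944·(0.96216570 + 0.27595401·0.27246497) = 31.141294
y = r_b·(sin φ − φ·cos φ) = 30.019944·(0.27246497 − 0.27595401·0.96216570) = 0.208683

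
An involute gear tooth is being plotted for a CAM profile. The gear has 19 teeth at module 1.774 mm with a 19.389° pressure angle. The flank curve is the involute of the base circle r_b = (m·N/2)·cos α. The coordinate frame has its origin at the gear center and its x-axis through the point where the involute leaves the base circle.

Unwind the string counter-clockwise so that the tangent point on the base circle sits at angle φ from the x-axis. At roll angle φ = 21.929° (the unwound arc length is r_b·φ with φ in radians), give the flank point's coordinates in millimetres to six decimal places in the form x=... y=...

pitch radius r_p = m·N/2 = 1.774·19/2 = 16.853000
base radius r_b = r_p·cos α = 16.853000·cos 19.389° = 15.897206
roll angle φ = 21.929° = 0.38273325 rad
x = r_b·(cos φ + φ·sin φ) = 15.897206·(0.92764735 + 0.38273325·0.37345735) = 17.019261
y = r_b·(sin φ − φ·cos φ) = 15.897206·(0.37345735 − 0.38273325·0.92764735) = 0.292761

x=17.019261 y=0.292761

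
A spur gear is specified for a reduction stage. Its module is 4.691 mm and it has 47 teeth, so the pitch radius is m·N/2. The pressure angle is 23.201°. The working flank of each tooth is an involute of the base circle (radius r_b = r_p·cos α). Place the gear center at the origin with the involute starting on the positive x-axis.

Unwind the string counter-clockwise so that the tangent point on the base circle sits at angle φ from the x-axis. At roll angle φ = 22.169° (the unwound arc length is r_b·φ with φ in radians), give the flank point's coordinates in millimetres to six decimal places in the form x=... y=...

x=108.626321 y=1.927272

pitch radius r_p = m·N/2 = 4.691·47/2 = 110.238500
base radius r_b = r_p·cos α = 110.238500·cos 23.201° = 101.323343
roll angle φ = 22.169° = 0.38692204 rad
x = r_b·(cos φ + φ·sin φ) = 101.323343·(0.92607488 + 0.38692204·0.37733979) = 108.626321
y = r_b·(sin φ − φ·cos φ) = 101.323343·(0.37733979 − 0.38692204·0.92607488) = 1.927272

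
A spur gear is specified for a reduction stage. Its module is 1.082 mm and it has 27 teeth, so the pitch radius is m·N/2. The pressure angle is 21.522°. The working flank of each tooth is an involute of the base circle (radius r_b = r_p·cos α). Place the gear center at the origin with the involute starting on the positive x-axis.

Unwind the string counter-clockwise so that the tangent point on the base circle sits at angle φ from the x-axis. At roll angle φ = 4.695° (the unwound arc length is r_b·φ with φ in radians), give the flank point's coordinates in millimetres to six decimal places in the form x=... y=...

x=13.634098 y=0.002491

pitch radius r_p = m·N/2 = 1.082·27/2 = 14.607000
base radius r_b = r_p·cos α = 14.607000·cos 21.522° = 13.588553
roll angle φ = 4.695° = 0.08194321 rad
x = r_b·(cos φ + φ·sin φ) = 13.588553·(0.99664453 + 0.08194321·0.08185154) = 13.634098
y = r_b·(sin φ − φ·cos φ) = 13.588553·(0.08185154 − 0.08194321·0.99664453) = 0.002491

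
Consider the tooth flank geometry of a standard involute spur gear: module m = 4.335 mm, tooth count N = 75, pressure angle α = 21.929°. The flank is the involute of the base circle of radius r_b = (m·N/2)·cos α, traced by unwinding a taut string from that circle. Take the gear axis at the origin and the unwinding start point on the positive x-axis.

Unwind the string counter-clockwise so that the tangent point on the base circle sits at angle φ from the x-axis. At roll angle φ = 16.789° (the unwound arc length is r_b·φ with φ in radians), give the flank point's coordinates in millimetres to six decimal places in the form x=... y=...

x=157.136438 y=1.253877

pitch radius r_p = m·N/2 = 4.335·75/2 = 162.562500
base radius r_b = r_p·cos α = 162.562500·cos 21.929° = 150.800672
roll angle φ = 16.789° = 0.29302333 rad
x = r_b·(cos φ + φ·sin φ) = 150.800672·(0.95737497 + 0.29302333·0.28884800) = 157.136438
y = r_b·(sin φ − φ·cos φ) = 150.800672·(0.28884800 − 0.29302333·0.95737497) = 1.253877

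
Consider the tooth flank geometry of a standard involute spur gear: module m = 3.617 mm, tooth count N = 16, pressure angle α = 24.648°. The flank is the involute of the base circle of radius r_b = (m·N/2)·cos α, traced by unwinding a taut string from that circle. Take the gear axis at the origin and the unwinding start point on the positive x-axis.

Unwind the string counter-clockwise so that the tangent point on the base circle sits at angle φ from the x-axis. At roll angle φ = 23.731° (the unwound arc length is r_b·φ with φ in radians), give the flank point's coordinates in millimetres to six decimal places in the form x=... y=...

pitch radius r_p = m·N/2 = 3.617·16/2 = 28.936000
base radius r_b = r_p·cos α = 28.936000·cos 24.648° = 26.299556
roll angle φ = 23.731° = 0.41418408 rad
x = r_b·(cos φ + φ·sin φ) = 26.299556·(0.91544498 + 0.41418408·0.40244314) = 28.459552
y = r_b·(sin φ − φ·cos φ) = 26.299556·(0.40244314 − 0.41418408·0.91544498) = 0.612264

x=28.459552 y=0.612264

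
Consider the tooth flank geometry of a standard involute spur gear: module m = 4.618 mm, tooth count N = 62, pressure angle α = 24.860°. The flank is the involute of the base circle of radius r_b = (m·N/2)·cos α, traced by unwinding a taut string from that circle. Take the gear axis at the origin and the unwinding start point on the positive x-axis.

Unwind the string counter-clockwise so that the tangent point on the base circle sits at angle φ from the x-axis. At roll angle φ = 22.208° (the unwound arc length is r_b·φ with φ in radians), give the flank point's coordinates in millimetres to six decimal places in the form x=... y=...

pitch radius r_p = m·N/2 = 4.618·62/2 = 143.158000
base radius r_b = r_p·cos α = 143.158000·cos 24.860° = 129.892655
roll angle φ = 22.208° = 0.38760272 rad
x = r_b·(cos φ + φ·sin φ) = 129.892655·(0.92581782 + 0.38760272·0.37797006) = 139.286497
y = r_b·(sin φ − φ·cos φ) = 129.892655·(0.37797006 − 0.38760272·0.92581782) = 2.483620

x=139.286497 y=2.483620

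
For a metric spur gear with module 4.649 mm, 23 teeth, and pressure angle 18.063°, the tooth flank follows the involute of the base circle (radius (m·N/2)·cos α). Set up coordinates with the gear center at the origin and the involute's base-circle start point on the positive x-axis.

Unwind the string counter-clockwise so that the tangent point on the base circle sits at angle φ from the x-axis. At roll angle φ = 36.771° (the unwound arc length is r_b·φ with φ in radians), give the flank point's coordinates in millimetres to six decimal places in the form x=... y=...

pitch radius r_p = m·N/2 = 4.649·23/2 = 53.463500
base radius r_b = r_p·cos α = 53.463500·cos 18.063° = 50.828613
roll angle φ = 36.771° = 0.64177502 rad
x = r_b·(cos φ + φ·sin φ) = 50.828613·(0.80103446 + 0.64177502·0.59861824) = 60.242718
y = r_b·(sin φ − φ·cos φ) = 50.828613·(0.59861824 − 0.64177502·0.80103446) = 4.296763

x=60.242718 y=4.296763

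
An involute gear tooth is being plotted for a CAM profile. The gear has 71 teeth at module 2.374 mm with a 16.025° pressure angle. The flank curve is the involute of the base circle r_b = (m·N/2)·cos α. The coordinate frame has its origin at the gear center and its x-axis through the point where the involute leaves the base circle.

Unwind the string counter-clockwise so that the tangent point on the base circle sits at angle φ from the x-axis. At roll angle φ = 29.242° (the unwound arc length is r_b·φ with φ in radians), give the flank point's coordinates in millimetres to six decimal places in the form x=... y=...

pitch radius r_p = m·N/2 = 2.374·71/2 = 84.277000
base radius r_b = r_p·cos α = 84.277000·cos 16.025° = 81.002108
roll angle φ = 29.242° = 0.51036918 rad
x = r_b·(cos φ + φ·sin φ) = 81.002108·(0.87256422 + 0.51036918·0.48849941) = 90.874586
y = r_b·(sin φ − φ·cos φ) = 81.002108·(0.48849941 − 0.51036918·0.87256422) = 3.496823

x=90.874586 y=3.496823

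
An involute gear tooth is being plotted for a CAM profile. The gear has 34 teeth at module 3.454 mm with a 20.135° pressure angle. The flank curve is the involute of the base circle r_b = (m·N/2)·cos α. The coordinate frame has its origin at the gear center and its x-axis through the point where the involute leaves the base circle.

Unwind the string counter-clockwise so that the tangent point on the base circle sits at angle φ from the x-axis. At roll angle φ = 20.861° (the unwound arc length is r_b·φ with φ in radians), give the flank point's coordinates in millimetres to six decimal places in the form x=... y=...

pitch radius r_p = m·N/2 = 3.454·34/2 = 58.718000
base radius r_b = r_p·cos α = 58.718000·cos 20.135° = 55.129399
roll angle φ = 20.861° = 0.36409314 rad
x = r_b·(cos φ + φ·sin φ) = 55.129399·(0.93444708 + 0.36409314·0.35610202) = 58.663270
y = r_b·(sin φ − φ·cos φ) = 55.129399·(0.35610202 − 0.36409314·0.93444708) = 0.875248

x=58.663270 y=0.875248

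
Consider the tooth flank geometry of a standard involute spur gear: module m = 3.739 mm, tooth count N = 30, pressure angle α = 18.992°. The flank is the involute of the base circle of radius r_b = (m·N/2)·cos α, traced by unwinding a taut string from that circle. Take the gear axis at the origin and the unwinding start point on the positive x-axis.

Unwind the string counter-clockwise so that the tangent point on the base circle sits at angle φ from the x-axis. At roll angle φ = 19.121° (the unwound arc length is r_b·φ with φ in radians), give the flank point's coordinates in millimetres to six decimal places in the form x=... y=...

x=55.903379 y=0.649734

pitch radius r_p = m·N/2 = 3.739·30/2 = 56.085000
base radius r_b = r_p·cos α = 56.085000·cos 18.992° = 53.031958
roll angle φ = 19.121° = 0.33372441 rad
x = r_b·(cos φ + φ·sin φ) = 53.031958·(0.94482892 + 0.33372441·0.32756422) = 55.903379
y = r_b·(sin φ − φ·cos φ) = 53.031958·(0.32756422 − 0.33372441·0.94482892) = 0.649734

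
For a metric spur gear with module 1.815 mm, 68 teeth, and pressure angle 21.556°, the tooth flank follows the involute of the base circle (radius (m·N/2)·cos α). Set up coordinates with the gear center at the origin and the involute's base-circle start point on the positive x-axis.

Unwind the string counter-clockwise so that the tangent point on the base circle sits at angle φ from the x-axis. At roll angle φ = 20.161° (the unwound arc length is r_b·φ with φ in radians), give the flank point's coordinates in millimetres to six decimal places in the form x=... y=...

pitch radius r_p = m·N/2 = 1.815·68/2 = 61.710000
base radius r_b = r_p·cos α = 61.710000·cos 21.556° = 57.393935
roll angle φ = 20.161° = 0.35187583 rad
x = r_b·(cos φ + φ·sin φ) = 57.393935·(0.93872784 + 0.35187583·0.34465931) = 60.837866
y = r_b·(sin φ − φ·cos φ) = 57.393935·(0.34465931 − 0.35187583·0.93872784) = 0.823240

x=60.837866 y=0.823240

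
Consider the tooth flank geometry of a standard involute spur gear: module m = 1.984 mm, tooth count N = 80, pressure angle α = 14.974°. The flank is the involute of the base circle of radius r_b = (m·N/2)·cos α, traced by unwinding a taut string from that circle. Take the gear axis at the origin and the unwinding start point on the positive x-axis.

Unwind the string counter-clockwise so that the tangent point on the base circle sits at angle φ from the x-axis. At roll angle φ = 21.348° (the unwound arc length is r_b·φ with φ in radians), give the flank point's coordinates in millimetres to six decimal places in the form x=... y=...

x=81.803454 y=1.303585

pitch radius r_p = m·N/2 = 1.984·80/2 = 79.360000
base radius r_b = r_p·cos α = 79.360000·cos 14.974° = 76.665186
roll angle φ = 21.348° = 0.37259289 rad
x = r_b·(cos φ + φ·sin φ) = 76.665186·(0.93138658 + 0.37259289·0.36403163) = 81.803454
y = r_b·(sin φ − φ·cos φ) = 76.665186·(0.36403163 − 0.37259289·0.93138658) = 1.303585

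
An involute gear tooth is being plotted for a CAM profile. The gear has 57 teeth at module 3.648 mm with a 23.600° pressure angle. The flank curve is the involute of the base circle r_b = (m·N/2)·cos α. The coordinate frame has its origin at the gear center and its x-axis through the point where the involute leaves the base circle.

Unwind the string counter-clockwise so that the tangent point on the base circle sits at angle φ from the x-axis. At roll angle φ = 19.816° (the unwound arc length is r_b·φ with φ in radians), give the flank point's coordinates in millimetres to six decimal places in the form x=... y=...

pitch radius r_p = m·N/2 = 3.648·57/2 = 103.968000
base radius r_b = r_p·cos α = 103.968000·cos 23.600° = 95.272400
roll angle φ = 19.816° = 0.34585444 rad
x = r_b·(cos φ + φ·sin φ) = 95.272400·(0.94078614 + 0.34585444·0.33900065) = 100.801155
y = r_b·(sin φ − φ·cos φ) = 95.272400·(0.33900065 − 0.34585444·0.94078614) = 1.298142

x=100.801155 y=1.298142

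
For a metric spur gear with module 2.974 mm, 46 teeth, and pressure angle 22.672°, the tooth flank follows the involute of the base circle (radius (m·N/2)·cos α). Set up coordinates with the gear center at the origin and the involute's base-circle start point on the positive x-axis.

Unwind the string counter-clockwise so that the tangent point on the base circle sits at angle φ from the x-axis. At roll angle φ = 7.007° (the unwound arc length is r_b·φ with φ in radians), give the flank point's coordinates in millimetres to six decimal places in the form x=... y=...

pitch radius r_p = m·N/2 = 2.974·46/2 = 68.402000
base radius r_b = r_p·cos α = 68.402000·cos 22.672° = 63.116343
roll angle φ = 7.007° = 0.12229522 rad
x = r_b·(cos φ + φ·sin φ) = 63.116343·(0.99253126 + 0.12229522·0.12199060) = 63.586567
y = r_b·(sin φ − φ·cos φ) = 63.116343·(0.12199060 − 0.12229522·0.99253126) = 0.038424

x=63.586567 y=0.038424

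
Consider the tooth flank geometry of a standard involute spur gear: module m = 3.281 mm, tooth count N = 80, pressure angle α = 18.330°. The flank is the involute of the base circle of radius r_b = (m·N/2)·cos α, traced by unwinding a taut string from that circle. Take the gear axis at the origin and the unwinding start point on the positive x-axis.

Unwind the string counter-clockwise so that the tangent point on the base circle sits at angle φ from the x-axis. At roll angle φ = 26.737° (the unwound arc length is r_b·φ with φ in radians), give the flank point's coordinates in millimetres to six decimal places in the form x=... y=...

x=137.415881 y=4.128705

pitch radius r_p = m·N/2 = 3.281·80/2 = 131.240000
base radius r_b = r_p·cos α = 131.240000·cos 18.330° = 124.581006
roll angle φ = 26.737° = 0.46664868 rad
x = r_b·(cos φ + φ·sin φ) = 124.581006·(0.89308104 + 0.46664868·0.44989582) = 137.415881
y = r_b·(sin φ − φ·cos φ) = 124.581006·(0.44989582 − 0.46664868·0.89308104) = 4.128705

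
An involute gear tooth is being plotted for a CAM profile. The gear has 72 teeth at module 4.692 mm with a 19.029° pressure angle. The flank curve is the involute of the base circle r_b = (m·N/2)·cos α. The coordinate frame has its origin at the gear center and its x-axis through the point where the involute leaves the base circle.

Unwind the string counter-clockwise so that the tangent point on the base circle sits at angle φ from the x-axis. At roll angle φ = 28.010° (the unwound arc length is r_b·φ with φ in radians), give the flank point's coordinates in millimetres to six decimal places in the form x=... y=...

pitch radius r_p = m·N/2 = 4.692·72/2 = 168.912000
base radius r_b = r_p·cos α = 168.912000·cos 19.029° = 159.681579
roll angle φ = 28.010° = 0.48886672 rad
x = r_b·(cos φ + φ·sin φ) = 159.681579·(0.88286564 + 0.48886672·0.46962566) = 177.637772
y = r_b·(sin φ − φ·cos φ) = 159.681579·(0.46962566 − 0.48886672·0.88286564) = 6.071417

x=177.637772 y=6.071417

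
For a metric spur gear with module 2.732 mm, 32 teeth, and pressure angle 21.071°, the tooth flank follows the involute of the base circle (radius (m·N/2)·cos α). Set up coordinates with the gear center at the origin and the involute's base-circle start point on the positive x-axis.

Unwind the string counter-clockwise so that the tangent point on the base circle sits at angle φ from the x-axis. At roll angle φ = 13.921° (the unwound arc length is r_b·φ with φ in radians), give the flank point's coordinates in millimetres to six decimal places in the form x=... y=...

pitch radius r_p = m·N/2 = 2.732·32/2 = 43.712000
base radius r_b = r_p·cos α = 43.712000·cos 21.071° = 40.789224
roll angle φ = 13.921° = 0.24296729 rad
x = r_b·(cos φ + φ·sin φ) = 40.789224·(0.97062837 + 0.24296729·0.24058381) = 41.975472
y = r_b·(sin φ − φ·cos φ) = 40.789224·(0.24058381 − 0.24296729·0.97062837) = 0.193866

x=41.975472 y=0.193866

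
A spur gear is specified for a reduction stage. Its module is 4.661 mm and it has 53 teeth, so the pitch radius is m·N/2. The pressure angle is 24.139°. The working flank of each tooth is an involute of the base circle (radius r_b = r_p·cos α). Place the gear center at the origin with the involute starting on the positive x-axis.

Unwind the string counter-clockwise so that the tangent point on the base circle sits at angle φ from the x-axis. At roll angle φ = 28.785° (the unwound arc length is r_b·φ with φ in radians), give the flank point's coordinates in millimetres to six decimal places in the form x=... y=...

pitch radius r_p = m·N/2 = 4.661·53/2 = 123.516500
base radius r_b = r_p·cos α = 123.516500·cos 24.139° = 112.715726
roll angle φ = 28.785° = 0.50239303 rad
x = r_b·(cos φ + φ·sin φ) = 112.715726·(0.87643277 + 0.50239303·0.48152424) = 126.055316
y = r_b·(sin φ − φ·cos φ) = 112.715726·(0.48152424 − 0.50239303·0.87643277) = 4.645075

x=126.055316 y=4.645075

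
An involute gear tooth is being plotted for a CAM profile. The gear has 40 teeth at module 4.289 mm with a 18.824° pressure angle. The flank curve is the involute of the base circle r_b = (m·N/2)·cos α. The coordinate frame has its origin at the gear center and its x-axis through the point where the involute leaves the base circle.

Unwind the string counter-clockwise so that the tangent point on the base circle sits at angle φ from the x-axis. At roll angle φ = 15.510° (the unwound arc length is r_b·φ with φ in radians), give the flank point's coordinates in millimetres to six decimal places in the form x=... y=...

x=84.112536 y=0.532934

pitch radius r_p = m·N/2 = 4.289·40/2 = 85.780000
base radius r_b = r_p·cos α = 85.780000·cos 18.824° = 81.191987
roll angle φ = 15.510° = 0.27070057 rad
x = r_b·(cos φ + φ·sin φ) = 81.191987·(0.96358380 + 0.27070057·0.26740656) = 84.112536
y = r_b·(sin φ − φ·cos φ) = 81.191987·(0.26740656 − 0.27070057·0.96358380) = 0.532934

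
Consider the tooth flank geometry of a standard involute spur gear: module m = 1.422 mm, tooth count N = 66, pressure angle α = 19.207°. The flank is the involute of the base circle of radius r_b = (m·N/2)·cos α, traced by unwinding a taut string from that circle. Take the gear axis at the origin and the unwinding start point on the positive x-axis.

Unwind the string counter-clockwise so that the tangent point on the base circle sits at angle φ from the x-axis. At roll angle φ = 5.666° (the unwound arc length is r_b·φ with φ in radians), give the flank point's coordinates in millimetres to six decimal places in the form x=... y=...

x=44.530070 y=0.014271

pitch radius r_p = m·N/2 = 1.422·66/2 = 46.926000
base radius r_b = r_p·cos α = 46.926000·cos 19.207° = 44.313920
roll angle φ = 5.666° = 0.09889036 rad
x = r_b·(cos φ + φ·sin φ) = 44.313920·(0.99511433 + 0.09889036·0.09872925) = 44.530070
y = r_b·(sin φ − φ·cos φ) = 44.313920·(0.09872925 − 0.09889036·0.99511433) = 0.014271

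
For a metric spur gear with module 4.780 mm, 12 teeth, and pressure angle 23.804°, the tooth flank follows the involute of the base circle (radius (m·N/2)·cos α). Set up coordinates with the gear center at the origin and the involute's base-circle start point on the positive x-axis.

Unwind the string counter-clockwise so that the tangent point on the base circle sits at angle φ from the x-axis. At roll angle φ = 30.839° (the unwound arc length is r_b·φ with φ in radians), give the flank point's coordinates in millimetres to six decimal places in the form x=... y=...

pitch radius r_p = m·N/2 = 4.780·12/2 = 28.680000
base radius r_b = r_p·cos α = 28.680000·cos 23.804° = 26.240235
roll angle φ = 30.839° = 0.53824209 rad
x = r_b·(cos φ + φ·sin φ) = 26.240235·(0.85861116 + 0.53824209·0.51262742) = 29.770303
y = r_b·(sin φ − φ·cos φ) = 26.240235·(0.51262742 − 0.53824209·0.85861116) = 1.324784

x=29.770303 y=1.324784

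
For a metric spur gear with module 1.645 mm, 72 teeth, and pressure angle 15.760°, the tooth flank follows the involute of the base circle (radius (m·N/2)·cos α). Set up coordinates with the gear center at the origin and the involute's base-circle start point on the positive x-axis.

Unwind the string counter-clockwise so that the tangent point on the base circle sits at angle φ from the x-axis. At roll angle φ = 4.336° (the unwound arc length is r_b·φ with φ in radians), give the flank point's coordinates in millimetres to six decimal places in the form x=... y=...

pitch radius r_p = m·N/2 = 1.645·72/2 = 59.220000
base radius r_b = r_p·cos α = 59.220000·cos 15.760° = 56.993793
roll angle φ = 4.336° = 0.07567748 rad
x = r_b·(cos φ + φ·sin φ) = 56.993793·(0.99713783 + 0.07567748·0.07560526) = 57.156763
y = r_b·(sin φ − φ·cos φ) = 56.993793·(0.07560526 − 0.07567748·0.99713783) = 0.008229

x=57.156763 y=0.008229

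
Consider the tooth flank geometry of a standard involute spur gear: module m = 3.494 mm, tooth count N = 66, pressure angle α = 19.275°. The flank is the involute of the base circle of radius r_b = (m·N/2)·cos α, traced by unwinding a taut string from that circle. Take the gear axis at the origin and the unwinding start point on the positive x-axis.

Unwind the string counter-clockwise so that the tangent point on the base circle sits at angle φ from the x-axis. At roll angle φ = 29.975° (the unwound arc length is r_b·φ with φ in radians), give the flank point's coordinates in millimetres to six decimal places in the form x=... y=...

x=122.729518 y=5.054038

pitch radius r_p = m·N/2 = 3.494·66/2 = 115.302000
base radius r_b = r_p·cos α = 115.302000·cos 19.275° = 108.838755
roll angle φ = 29.975° = 0.52316244 rad
x = r_b·(cos φ + φ·sin φ) = 108.838755·(0.86624349 + 0.52316244·0.49962208) = 122.729518
y = r_b·(sin φ − φ·cos φ) = 108.838755·(0.49962208 − 0.52316244·0.86624349) = 5.054038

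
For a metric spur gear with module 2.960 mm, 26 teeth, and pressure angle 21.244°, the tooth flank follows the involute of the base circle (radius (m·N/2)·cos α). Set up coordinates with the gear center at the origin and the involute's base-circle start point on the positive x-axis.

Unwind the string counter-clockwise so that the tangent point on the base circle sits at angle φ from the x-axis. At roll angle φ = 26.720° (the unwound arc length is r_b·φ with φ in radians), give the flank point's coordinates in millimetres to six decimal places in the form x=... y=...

x=39.555670 y=1.186364

pitch radius r_p = m·N/2 = 2.960·26/2 = 38.480000
base radius r_b = r_p·cos α = 38.480000·cos 21.244° = 35.865123
roll angle φ = 26.720° = 0.46635198 rad
x = r_b·(cos φ + φ·sin φ) = 35.865123·(0.89321449 + 0.46635198·0.44963082) = 39.555670
y = r_b·(sin φ − φ·cos φ) = 35.865123·(0.44963082 − 0.46635198·0.89321449) = 1.186364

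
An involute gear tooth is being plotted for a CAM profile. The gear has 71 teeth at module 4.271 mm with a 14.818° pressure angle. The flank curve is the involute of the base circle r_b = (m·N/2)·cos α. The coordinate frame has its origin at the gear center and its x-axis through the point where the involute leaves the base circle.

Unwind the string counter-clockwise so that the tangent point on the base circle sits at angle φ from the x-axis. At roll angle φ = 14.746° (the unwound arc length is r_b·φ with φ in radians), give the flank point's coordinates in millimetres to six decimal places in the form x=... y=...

x=151.352453 y=0.827415

pitch radius r_p = m·N/2 = 4.271·71/2 = 151.620500
base radius r_b = r_p·cos α = 151.620500·cos 14.818° = 146.578071
roll angle φ = 14.746° = 0.25736625 rad
x = r_b·(cos φ + φ·sin φ) = 146.578071·(0.96706371 + 0.25736625·0.25453444) = 151.352453
y = r_b·(sin φ − φ·cos φ) = 146.578071·(0.25453444 − 0.25736625·0.96706371) = 0.827415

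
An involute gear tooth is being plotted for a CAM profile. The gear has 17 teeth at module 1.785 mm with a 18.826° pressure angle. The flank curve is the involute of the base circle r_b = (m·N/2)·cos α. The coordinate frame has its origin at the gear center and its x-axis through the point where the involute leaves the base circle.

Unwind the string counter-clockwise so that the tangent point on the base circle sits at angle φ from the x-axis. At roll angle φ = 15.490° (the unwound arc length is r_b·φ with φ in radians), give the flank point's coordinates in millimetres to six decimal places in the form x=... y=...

pitch radius r_p = m·N/2 = 1.785·17/2 = 15.172500
base radius r_b = r_p·cos α = 15.172500·cos 18.826° = 14.360816
roll angle φ = 15.490° = 0.27035150 rad
x = r_b·(cos φ + φ·sin φ) = 14.360816·(0.96367708 + 0.27035150·0.26707019) = 14.876080
y = r_b·(sin φ − φ·cos φ) = 14.360816·(0.26707019 − 0.27035150·0.96367708) = 0.093900

x=14.876080 y=0.093900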